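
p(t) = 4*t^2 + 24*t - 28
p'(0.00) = 24.00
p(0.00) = -28.00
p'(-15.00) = -96.00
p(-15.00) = 512.00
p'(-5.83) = -22.64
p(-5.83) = -31.96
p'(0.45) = 27.60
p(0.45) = -16.39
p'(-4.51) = -12.08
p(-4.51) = -54.88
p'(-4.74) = -13.92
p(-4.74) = -51.89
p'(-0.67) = 18.64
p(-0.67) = -42.28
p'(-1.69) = 10.48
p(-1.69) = -57.14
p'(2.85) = 46.80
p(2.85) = 72.89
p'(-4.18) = -9.44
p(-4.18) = -58.43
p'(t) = 8*t + 24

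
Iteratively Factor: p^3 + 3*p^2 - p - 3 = (p - 1)*(p^2 + 4*p + 3) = (p - 1)*(p + 3)*(p + 1)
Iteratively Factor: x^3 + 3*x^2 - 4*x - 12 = (x - 2)*(x^2 + 5*x + 6) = (x - 2)*(x + 2)*(x + 3)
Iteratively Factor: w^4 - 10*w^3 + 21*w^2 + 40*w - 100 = (w - 5)*(w^3 - 5*w^2 - 4*w + 20) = (w - 5)*(w - 2)*(w^2 - 3*w - 10) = (w - 5)*(w - 2)*(w + 2)*(w - 5)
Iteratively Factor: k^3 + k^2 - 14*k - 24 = (k + 2)*(k^2 - k - 12) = (k - 4)*(k + 2)*(k + 3)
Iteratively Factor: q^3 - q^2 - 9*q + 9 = (q + 3)*(q^2 - 4*q + 3) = (q - 3)*(q + 3)*(q - 1)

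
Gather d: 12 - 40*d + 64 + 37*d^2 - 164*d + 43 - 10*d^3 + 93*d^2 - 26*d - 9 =-10*d^3 + 130*d^2 - 230*d + 110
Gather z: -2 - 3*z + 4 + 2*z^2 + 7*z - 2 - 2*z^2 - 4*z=0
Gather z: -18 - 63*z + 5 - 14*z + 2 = -77*z - 11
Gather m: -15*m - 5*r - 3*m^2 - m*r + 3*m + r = -3*m^2 + m*(-r - 12) - 4*r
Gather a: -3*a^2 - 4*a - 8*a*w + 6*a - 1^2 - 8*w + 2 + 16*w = -3*a^2 + a*(2 - 8*w) + 8*w + 1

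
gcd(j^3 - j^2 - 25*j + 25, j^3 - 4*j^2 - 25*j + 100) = j^2 - 25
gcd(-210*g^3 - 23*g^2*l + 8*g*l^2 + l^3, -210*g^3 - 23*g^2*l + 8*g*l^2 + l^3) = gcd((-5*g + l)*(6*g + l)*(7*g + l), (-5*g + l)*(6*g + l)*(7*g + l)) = 210*g^3 + 23*g^2*l - 8*g*l^2 - l^3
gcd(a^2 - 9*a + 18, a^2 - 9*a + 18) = a^2 - 9*a + 18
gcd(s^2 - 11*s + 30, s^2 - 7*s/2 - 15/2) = s - 5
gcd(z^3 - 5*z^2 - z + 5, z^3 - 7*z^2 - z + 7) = z^2 - 1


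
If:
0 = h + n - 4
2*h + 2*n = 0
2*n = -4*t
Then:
No Solution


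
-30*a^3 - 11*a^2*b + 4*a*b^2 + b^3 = (-3*a + b)*(2*a + b)*(5*a + b)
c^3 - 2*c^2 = c^2*(c - 2)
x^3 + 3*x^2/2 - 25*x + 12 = (x - 4)*(x - 1/2)*(x + 6)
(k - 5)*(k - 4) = k^2 - 9*k + 20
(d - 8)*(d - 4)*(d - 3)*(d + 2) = d^4 - 13*d^3 + 38*d^2 + 40*d - 192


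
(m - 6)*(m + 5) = m^2 - m - 30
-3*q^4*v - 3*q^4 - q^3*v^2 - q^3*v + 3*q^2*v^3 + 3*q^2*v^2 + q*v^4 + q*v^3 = (-q + v)*(q + v)*(3*q + v)*(q*v + q)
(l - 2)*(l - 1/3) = l^2 - 7*l/3 + 2/3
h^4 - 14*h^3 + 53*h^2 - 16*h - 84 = (h - 7)*(h - 6)*(h - 2)*(h + 1)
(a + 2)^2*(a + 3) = a^3 + 7*a^2 + 16*a + 12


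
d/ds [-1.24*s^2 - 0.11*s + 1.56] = -2.48*s - 0.11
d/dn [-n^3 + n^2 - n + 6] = -3*n^2 + 2*n - 1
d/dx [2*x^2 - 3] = 4*x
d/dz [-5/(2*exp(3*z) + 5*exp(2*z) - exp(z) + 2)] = (30*exp(2*z) + 50*exp(z) - 5)*exp(z)/(2*exp(3*z) + 5*exp(2*z) - exp(z) + 2)^2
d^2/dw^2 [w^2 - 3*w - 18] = 2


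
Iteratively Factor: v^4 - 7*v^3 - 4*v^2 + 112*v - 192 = (v + 4)*(v^3 - 11*v^2 + 40*v - 48) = (v - 3)*(v + 4)*(v^2 - 8*v + 16) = (v - 4)*(v - 3)*(v + 4)*(v - 4)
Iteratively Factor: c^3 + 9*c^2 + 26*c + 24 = (c + 3)*(c^2 + 6*c + 8) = (c + 2)*(c + 3)*(c + 4)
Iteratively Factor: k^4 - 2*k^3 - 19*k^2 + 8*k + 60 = (k - 2)*(k^3 - 19*k - 30) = (k - 2)*(k + 2)*(k^2 - 2*k - 15) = (k - 5)*(k - 2)*(k + 2)*(k + 3)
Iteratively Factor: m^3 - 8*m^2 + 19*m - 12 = (m - 4)*(m^2 - 4*m + 3) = (m - 4)*(m - 3)*(m - 1)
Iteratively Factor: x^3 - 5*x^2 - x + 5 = (x - 1)*(x^2 - 4*x - 5) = (x - 1)*(x + 1)*(x - 5)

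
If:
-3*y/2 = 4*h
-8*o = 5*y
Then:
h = -3*y/8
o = -5*y/8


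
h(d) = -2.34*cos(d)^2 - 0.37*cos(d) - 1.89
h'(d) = 4.68*sin(d)*cos(d) + 0.37*sin(d)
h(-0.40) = -4.22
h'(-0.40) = -1.82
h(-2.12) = -2.33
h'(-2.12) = 1.77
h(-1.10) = -2.54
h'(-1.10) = -2.22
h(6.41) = -4.56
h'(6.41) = 0.63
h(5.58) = -3.53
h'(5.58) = -2.55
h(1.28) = -2.19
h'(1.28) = 1.64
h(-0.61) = -3.77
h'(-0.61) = -2.41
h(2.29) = -2.66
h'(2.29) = -2.04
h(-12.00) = -3.87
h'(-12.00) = 2.32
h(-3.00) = -3.82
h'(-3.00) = 0.60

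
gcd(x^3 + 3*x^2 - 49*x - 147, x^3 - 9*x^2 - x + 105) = x^2 - 4*x - 21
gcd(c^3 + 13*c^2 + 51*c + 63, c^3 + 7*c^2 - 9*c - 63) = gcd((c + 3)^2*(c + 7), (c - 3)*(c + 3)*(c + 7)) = c^2 + 10*c + 21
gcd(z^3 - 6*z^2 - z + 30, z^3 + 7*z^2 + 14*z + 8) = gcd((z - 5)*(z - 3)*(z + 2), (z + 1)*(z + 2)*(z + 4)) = z + 2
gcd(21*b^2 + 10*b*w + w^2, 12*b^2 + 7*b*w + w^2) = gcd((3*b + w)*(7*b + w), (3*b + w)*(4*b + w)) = 3*b + w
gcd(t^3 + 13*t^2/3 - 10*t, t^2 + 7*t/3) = t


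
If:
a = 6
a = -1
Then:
No Solution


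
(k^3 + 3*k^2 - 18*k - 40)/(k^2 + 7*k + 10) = k - 4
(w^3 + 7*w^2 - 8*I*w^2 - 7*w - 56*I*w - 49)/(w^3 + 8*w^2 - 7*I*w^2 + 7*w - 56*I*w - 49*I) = (w - I)/(w + 1)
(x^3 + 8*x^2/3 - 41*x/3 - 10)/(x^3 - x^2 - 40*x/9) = 3*(-3*x^3 - 8*x^2 + 41*x + 30)/(x*(-9*x^2 + 9*x + 40))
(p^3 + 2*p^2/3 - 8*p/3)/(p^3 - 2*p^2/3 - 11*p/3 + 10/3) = p*(3*p - 4)/(3*p^2 - 8*p + 5)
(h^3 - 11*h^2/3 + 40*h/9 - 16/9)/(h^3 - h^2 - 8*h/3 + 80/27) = 3*(h - 1)/(3*h + 5)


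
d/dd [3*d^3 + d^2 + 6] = d*(9*d + 2)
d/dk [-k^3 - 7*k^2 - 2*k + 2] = -3*k^2 - 14*k - 2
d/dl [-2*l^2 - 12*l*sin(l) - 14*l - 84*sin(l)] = -12*l*cos(l) - 4*l - 12*sin(l) - 84*cos(l) - 14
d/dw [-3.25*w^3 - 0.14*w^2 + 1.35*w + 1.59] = -9.75*w^2 - 0.28*w + 1.35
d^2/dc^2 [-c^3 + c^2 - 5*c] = 2 - 6*c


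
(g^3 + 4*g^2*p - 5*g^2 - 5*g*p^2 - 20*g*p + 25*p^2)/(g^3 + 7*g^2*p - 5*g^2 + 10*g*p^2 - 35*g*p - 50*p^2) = (g - p)/(g + 2*p)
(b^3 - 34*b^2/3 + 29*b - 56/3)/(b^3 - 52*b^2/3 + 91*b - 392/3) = (b - 1)/(b - 7)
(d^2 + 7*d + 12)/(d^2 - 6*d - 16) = (d^2 + 7*d + 12)/(d^2 - 6*d - 16)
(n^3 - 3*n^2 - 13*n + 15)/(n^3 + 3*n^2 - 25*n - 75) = (n - 1)/(n + 5)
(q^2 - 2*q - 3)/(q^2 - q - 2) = (q - 3)/(q - 2)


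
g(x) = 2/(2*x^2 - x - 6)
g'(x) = 2*(1 - 4*x)/(2*x^2 - x - 6)^2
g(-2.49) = 0.22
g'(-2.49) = 0.28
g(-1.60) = 2.78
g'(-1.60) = 28.55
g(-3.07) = 0.13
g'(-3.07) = 0.10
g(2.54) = 0.46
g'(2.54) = -0.96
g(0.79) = -0.36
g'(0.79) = -0.14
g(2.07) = 4.00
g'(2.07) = -58.29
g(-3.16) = 0.12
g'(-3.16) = 0.09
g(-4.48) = 0.05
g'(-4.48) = 0.03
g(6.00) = 0.03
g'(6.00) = -0.01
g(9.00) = 0.01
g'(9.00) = 0.00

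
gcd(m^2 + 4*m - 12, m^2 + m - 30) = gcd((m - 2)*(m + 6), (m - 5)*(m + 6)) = m + 6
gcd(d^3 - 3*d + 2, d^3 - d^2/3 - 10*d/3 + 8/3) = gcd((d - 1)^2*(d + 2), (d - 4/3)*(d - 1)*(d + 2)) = d^2 + d - 2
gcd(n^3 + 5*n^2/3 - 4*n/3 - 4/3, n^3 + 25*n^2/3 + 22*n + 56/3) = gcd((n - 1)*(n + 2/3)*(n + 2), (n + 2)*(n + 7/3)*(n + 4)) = n + 2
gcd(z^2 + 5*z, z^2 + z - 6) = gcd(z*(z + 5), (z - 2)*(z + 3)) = 1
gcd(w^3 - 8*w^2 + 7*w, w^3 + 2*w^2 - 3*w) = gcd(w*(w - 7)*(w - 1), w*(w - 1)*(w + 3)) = w^2 - w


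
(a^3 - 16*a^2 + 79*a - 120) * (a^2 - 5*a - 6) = a^5 - 21*a^4 + 153*a^3 - 419*a^2 + 126*a + 720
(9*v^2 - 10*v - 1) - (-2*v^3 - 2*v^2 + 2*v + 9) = 2*v^3 + 11*v^2 - 12*v - 10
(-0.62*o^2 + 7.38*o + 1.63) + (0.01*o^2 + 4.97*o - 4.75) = -0.61*o^2 + 12.35*o - 3.12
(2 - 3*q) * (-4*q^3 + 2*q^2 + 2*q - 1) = 12*q^4 - 14*q^3 - 2*q^2 + 7*q - 2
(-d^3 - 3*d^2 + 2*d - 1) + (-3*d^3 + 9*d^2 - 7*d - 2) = -4*d^3 + 6*d^2 - 5*d - 3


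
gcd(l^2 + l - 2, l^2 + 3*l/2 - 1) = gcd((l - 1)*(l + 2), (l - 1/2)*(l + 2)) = l + 2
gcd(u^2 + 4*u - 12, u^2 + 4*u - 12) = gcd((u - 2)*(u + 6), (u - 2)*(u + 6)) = u^2 + 4*u - 12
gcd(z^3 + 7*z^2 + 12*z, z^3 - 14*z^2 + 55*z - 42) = 1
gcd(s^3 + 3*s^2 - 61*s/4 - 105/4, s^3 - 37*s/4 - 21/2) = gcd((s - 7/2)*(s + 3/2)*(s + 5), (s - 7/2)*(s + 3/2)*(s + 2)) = s^2 - 2*s - 21/4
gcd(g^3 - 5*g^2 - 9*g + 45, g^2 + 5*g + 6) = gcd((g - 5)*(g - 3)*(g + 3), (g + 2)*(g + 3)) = g + 3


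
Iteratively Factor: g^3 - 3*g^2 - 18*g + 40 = (g + 4)*(g^2 - 7*g + 10) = (g - 2)*(g + 4)*(g - 5)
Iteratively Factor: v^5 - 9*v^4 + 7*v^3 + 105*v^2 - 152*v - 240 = (v + 1)*(v^4 - 10*v^3 + 17*v^2 + 88*v - 240) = (v - 5)*(v + 1)*(v^3 - 5*v^2 - 8*v + 48) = (v - 5)*(v - 4)*(v + 1)*(v^2 - v - 12) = (v - 5)*(v - 4)*(v + 1)*(v + 3)*(v - 4)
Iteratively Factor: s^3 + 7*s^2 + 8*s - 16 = (s + 4)*(s^2 + 3*s - 4) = (s - 1)*(s + 4)*(s + 4)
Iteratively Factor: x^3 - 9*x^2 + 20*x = (x)*(x^2 - 9*x + 20) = x*(x - 4)*(x - 5)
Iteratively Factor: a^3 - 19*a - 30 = (a - 5)*(a^2 + 5*a + 6) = (a - 5)*(a + 2)*(a + 3)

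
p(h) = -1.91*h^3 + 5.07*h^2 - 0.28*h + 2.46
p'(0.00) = -0.28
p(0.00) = 2.46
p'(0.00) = -0.28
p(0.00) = 2.46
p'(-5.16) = -205.17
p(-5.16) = 401.31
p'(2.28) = -6.95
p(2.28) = 5.54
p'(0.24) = 1.82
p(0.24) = 2.66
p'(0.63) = 3.83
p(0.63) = 3.82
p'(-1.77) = -36.18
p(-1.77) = 29.43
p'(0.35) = 2.57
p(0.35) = 2.90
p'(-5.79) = -251.08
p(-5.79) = 544.79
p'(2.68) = -14.26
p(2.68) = 1.36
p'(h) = -5.73*h^2 + 10.14*h - 0.28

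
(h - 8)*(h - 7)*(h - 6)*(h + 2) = h^4 - 19*h^3 + 104*h^2 - 44*h - 672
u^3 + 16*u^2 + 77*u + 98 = (u + 2)*(u + 7)^2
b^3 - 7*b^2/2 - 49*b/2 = b*(b - 7)*(b + 7/2)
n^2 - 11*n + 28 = (n - 7)*(n - 4)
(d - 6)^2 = d^2 - 12*d + 36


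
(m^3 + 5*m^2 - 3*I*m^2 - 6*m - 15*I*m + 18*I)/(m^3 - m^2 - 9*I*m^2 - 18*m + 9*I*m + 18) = (m + 6)/(m - 6*I)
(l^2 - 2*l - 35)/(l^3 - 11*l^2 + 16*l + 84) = (l + 5)/(l^2 - 4*l - 12)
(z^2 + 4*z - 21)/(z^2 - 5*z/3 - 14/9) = 9*(-z^2 - 4*z + 21)/(-9*z^2 + 15*z + 14)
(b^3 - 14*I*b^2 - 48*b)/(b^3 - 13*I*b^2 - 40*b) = (b - 6*I)/(b - 5*I)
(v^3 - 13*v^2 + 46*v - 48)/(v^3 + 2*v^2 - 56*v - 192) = (v^2 - 5*v + 6)/(v^2 + 10*v + 24)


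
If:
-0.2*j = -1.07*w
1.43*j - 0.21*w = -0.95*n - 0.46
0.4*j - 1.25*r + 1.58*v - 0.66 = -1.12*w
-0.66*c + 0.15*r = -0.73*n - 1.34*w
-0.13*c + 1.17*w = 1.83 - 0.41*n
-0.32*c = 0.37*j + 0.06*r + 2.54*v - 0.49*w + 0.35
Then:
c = 8.59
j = -8.25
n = 11.59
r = -4.80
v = -0.20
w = -1.54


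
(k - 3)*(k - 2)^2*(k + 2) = k^4 - 5*k^3 + 2*k^2 + 20*k - 24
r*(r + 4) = r^2 + 4*r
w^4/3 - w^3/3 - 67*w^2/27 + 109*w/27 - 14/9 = (w/3 + 1)*(w - 7/3)*(w - 1)*(w - 2/3)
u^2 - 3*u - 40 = (u - 8)*(u + 5)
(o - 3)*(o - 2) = o^2 - 5*o + 6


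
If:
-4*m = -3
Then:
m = 3/4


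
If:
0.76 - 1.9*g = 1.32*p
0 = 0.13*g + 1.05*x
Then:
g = -8.07692307692308*x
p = 11.6258741258741*x + 0.575757575757576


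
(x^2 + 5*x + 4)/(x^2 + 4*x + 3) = (x + 4)/(x + 3)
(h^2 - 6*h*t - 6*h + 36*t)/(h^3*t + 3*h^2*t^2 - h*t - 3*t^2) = (h^2 - 6*h*t - 6*h + 36*t)/(t*(h^3 + 3*h^2*t - h - 3*t))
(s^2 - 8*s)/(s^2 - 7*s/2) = 2*(s - 8)/(2*s - 7)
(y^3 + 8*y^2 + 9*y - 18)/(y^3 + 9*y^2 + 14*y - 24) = (y + 3)/(y + 4)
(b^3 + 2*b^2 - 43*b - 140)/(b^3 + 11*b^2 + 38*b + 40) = (b - 7)/(b + 2)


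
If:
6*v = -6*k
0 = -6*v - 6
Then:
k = 1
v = -1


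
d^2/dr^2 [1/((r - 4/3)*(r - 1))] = 6*(9*(r - 1)^2 + 3*(r - 1)*(3*r - 4) + (3*r - 4)^2)/((r - 1)^3*(3*r - 4)^3)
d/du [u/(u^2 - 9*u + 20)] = (20 - u^2)/(u^4 - 18*u^3 + 121*u^2 - 360*u + 400)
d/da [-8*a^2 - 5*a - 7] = -16*a - 5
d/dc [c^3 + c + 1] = 3*c^2 + 1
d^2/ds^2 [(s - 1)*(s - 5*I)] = 2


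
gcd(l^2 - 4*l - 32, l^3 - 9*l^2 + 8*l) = l - 8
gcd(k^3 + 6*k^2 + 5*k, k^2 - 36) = 1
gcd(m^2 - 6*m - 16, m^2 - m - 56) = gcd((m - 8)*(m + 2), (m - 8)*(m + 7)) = m - 8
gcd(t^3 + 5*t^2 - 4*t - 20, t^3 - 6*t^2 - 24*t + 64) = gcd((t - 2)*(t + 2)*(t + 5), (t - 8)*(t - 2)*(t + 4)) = t - 2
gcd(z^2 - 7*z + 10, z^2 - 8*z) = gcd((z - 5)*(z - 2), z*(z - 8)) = 1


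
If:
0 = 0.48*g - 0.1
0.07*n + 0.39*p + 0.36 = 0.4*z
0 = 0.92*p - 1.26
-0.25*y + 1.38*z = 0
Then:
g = 0.21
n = 5.71428571428571*z - 12.7732919254658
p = 1.37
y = 5.52*z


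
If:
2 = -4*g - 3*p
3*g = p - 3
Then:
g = -11/13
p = 6/13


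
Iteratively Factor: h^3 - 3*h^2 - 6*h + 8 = (h - 4)*(h^2 + h - 2) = (h - 4)*(h + 2)*(h - 1)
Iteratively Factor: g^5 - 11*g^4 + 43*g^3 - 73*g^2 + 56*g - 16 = (g - 1)*(g^4 - 10*g^3 + 33*g^2 - 40*g + 16) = (g - 1)^2*(g^3 - 9*g^2 + 24*g - 16) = (g - 1)^3*(g^2 - 8*g + 16) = (g - 4)*(g - 1)^3*(g - 4)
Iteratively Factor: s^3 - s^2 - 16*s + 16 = (s - 1)*(s^2 - 16) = (s - 1)*(s + 4)*(s - 4)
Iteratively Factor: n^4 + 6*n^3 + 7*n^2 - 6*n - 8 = (n + 1)*(n^3 + 5*n^2 + 2*n - 8) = (n + 1)*(n + 4)*(n^2 + n - 2) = (n + 1)*(n + 2)*(n + 4)*(n - 1)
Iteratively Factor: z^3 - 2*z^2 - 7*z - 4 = (z + 1)*(z^2 - 3*z - 4) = (z - 4)*(z + 1)*(z + 1)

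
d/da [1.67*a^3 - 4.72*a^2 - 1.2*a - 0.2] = 5.01*a^2 - 9.44*a - 1.2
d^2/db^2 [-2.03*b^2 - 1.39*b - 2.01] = -4.06000000000000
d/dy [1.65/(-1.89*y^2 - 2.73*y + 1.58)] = (6.237*y + 4.5045)/(1.89*y^2 + 2.73*y - 1.58)^2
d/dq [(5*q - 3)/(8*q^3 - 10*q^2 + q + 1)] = (40*q^3 - 50*q^2 + 5*q - (5*q - 3)*(24*q^2 - 20*q + 1) + 5)/(8*q^3 - 10*q^2 + q + 1)^2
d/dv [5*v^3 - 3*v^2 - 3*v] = 15*v^2 - 6*v - 3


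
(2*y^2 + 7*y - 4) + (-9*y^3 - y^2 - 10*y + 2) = -9*y^3 + y^2 - 3*y - 2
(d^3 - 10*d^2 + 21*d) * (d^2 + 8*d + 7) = d^5 - 2*d^4 - 52*d^3 + 98*d^2 + 147*d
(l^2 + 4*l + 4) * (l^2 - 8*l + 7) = l^4 - 4*l^3 - 21*l^2 - 4*l + 28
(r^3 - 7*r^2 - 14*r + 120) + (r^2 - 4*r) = r^3 - 6*r^2 - 18*r + 120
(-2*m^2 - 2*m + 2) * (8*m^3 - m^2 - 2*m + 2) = -16*m^5 - 14*m^4 + 22*m^3 - 2*m^2 - 8*m + 4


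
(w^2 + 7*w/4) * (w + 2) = w^3 + 15*w^2/4 + 7*w/2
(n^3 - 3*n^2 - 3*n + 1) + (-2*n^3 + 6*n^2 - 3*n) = -n^3 + 3*n^2 - 6*n + 1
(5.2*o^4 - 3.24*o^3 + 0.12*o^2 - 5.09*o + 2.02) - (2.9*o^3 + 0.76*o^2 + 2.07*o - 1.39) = 5.2*o^4 - 6.14*o^3 - 0.64*o^2 - 7.16*o + 3.41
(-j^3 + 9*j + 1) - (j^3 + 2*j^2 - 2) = -2*j^3 - 2*j^2 + 9*j + 3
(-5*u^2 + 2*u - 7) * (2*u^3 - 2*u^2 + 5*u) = -10*u^5 + 14*u^4 - 43*u^3 + 24*u^2 - 35*u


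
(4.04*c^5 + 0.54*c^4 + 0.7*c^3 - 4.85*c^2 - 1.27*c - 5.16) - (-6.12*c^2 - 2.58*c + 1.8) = 4.04*c^5 + 0.54*c^4 + 0.7*c^3 + 1.27*c^2 + 1.31*c - 6.96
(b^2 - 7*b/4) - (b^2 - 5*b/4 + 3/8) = -b/2 - 3/8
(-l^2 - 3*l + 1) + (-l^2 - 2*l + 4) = -2*l^2 - 5*l + 5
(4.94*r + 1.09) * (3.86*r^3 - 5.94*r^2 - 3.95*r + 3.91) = 19.0684*r^4 - 25.1362*r^3 - 25.9876*r^2 + 15.0099*r + 4.2619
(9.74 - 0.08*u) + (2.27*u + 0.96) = 2.19*u + 10.7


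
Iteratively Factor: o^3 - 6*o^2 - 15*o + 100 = (o - 5)*(o^2 - o - 20) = (o - 5)*(o + 4)*(o - 5)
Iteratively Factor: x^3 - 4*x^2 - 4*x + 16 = (x + 2)*(x^2 - 6*x + 8) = (x - 4)*(x + 2)*(x - 2)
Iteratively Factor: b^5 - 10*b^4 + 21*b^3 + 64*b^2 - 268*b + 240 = (b - 5)*(b^4 - 5*b^3 - 4*b^2 + 44*b - 48) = (b - 5)*(b + 3)*(b^3 - 8*b^2 + 20*b - 16) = (b - 5)*(b - 2)*(b + 3)*(b^2 - 6*b + 8) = (b - 5)*(b - 2)^2*(b + 3)*(b - 4)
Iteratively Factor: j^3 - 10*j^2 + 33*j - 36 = (j - 4)*(j^2 - 6*j + 9) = (j - 4)*(j - 3)*(j - 3)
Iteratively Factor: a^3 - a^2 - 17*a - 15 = (a - 5)*(a^2 + 4*a + 3) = (a - 5)*(a + 3)*(a + 1)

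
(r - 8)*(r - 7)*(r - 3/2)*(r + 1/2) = r^4 - 16*r^3 + 281*r^2/4 - 179*r/4 - 42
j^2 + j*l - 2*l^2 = (j - l)*(j + 2*l)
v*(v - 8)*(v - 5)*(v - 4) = v^4 - 17*v^3 + 92*v^2 - 160*v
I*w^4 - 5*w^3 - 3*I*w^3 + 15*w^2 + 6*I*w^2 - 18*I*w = w*(w - 3)*(w + 6*I)*(I*w + 1)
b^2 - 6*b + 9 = (b - 3)^2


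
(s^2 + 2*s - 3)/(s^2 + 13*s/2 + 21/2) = 2*(s - 1)/(2*s + 7)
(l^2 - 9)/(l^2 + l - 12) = (l + 3)/(l + 4)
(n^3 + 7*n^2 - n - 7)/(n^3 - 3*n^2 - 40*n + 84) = (n^3 + 7*n^2 - n - 7)/(n^3 - 3*n^2 - 40*n + 84)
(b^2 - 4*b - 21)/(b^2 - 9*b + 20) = (b^2 - 4*b - 21)/(b^2 - 9*b + 20)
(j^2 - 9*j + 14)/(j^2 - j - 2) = (j - 7)/(j + 1)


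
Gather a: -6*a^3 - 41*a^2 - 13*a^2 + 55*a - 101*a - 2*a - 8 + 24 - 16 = -6*a^3 - 54*a^2 - 48*a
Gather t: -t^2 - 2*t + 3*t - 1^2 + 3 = -t^2 + t + 2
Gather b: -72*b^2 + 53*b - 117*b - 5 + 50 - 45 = -72*b^2 - 64*b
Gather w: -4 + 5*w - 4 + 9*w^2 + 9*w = 9*w^2 + 14*w - 8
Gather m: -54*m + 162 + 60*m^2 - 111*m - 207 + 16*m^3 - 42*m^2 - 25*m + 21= 16*m^3 + 18*m^2 - 190*m - 24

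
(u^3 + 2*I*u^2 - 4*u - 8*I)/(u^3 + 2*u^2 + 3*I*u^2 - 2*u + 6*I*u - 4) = (u - 2)/(u + I)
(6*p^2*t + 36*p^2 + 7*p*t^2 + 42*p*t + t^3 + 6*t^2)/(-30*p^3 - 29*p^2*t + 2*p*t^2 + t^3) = (-t - 6)/(5*p - t)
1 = 1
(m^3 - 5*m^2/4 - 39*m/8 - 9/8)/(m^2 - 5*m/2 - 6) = (4*m^2 - 11*m - 3)/(4*(m - 4))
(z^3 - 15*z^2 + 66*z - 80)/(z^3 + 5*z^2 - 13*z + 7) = (z^3 - 15*z^2 + 66*z - 80)/(z^3 + 5*z^2 - 13*z + 7)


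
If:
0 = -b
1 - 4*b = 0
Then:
No Solution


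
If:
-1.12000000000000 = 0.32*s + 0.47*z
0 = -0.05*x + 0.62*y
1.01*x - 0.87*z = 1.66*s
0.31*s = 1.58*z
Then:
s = -2.72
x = -4.92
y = -0.40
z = -0.53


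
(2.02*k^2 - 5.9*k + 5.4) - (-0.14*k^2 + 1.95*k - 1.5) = 2.16*k^2 - 7.85*k + 6.9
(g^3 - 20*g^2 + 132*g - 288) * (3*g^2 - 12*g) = 3*g^5 - 72*g^4 + 636*g^3 - 2448*g^2 + 3456*g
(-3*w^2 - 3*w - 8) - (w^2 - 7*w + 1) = -4*w^2 + 4*w - 9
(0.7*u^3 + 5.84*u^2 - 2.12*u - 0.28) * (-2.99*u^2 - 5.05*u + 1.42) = -2.093*u^5 - 20.9966*u^4 - 22.1592*u^3 + 19.836*u^2 - 1.5964*u - 0.3976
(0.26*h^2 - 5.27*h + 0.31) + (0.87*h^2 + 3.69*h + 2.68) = 1.13*h^2 - 1.58*h + 2.99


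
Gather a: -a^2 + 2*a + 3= -a^2 + 2*a + 3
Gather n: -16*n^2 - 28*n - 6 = -16*n^2 - 28*n - 6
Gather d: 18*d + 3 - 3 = 18*d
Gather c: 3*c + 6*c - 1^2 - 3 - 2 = 9*c - 6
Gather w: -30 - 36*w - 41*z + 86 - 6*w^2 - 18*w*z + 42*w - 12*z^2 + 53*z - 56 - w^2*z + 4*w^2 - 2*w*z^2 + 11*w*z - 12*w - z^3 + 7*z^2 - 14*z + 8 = w^2*(-z - 2) + w*(-2*z^2 - 7*z - 6) - z^3 - 5*z^2 - 2*z + 8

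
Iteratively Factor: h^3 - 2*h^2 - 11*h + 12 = (h - 4)*(h^2 + 2*h - 3) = (h - 4)*(h + 3)*(h - 1)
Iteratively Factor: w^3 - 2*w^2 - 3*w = (w - 3)*(w^2 + w) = (w - 3)*(w + 1)*(w)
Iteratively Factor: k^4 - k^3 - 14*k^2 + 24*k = (k + 4)*(k^3 - 5*k^2 + 6*k) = k*(k + 4)*(k^2 - 5*k + 6) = k*(k - 3)*(k + 4)*(k - 2)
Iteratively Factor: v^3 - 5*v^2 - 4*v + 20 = (v - 2)*(v^2 - 3*v - 10) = (v - 5)*(v - 2)*(v + 2)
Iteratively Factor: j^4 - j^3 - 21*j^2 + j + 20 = (j + 1)*(j^3 - 2*j^2 - 19*j + 20) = (j + 1)*(j + 4)*(j^2 - 6*j + 5) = (j - 5)*(j + 1)*(j + 4)*(j - 1)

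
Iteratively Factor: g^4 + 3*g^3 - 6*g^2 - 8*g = (g - 2)*(g^3 + 5*g^2 + 4*g) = g*(g - 2)*(g^2 + 5*g + 4) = g*(g - 2)*(g + 4)*(g + 1)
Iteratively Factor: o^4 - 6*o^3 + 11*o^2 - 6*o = (o)*(o^3 - 6*o^2 + 11*o - 6) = o*(o - 2)*(o^2 - 4*o + 3) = o*(o - 2)*(o - 1)*(o - 3)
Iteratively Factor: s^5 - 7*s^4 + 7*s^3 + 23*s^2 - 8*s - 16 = (s - 4)*(s^4 - 3*s^3 - 5*s^2 + 3*s + 4) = (s - 4)^2*(s^3 + s^2 - s - 1) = (s - 4)^2*(s + 1)*(s^2 - 1) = (s - 4)^2*(s - 1)*(s + 1)*(s + 1)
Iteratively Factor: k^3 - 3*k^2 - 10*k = (k + 2)*(k^2 - 5*k) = k*(k + 2)*(k - 5)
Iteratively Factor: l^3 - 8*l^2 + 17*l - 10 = (l - 5)*(l^2 - 3*l + 2) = (l - 5)*(l - 1)*(l - 2)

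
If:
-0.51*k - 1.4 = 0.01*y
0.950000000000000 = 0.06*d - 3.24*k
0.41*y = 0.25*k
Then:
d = -130.65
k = -2.71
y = -1.65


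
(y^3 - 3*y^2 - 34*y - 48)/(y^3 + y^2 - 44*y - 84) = (y^2 - 5*y - 24)/(y^2 - y - 42)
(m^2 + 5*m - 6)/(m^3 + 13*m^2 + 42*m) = (m - 1)/(m*(m + 7))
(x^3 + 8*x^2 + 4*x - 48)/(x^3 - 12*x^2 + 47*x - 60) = (x^3 + 8*x^2 + 4*x - 48)/(x^3 - 12*x^2 + 47*x - 60)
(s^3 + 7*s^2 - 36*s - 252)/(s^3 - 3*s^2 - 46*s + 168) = (s + 6)/(s - 4)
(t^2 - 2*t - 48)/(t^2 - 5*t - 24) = (t + 6)/(t + 3)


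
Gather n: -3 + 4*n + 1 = 4*n - 2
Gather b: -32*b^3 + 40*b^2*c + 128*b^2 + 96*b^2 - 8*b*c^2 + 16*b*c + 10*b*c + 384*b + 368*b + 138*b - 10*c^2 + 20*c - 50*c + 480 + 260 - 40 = -32*b^3 + b^2*(40*c + 224) + b*(-8*c^2 + 26*c + 890) - 10*c^2 - 30*c + 700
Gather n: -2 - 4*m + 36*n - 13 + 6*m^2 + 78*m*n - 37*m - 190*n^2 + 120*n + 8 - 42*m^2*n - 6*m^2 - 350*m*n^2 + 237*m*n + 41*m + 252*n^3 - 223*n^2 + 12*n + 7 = 252*n^3 + n^2*(-350*m - 413) + n*(-42*m^2 + 315*m + 168)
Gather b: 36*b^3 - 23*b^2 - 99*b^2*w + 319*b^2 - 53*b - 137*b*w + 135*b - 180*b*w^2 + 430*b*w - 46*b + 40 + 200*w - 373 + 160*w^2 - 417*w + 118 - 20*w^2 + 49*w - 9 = 36*b^3 + b^2*(296 - 99*w) + b*(-180*w^2 + 293*w + 36) + 140*w^2 - 168*w - 224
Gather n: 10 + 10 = 20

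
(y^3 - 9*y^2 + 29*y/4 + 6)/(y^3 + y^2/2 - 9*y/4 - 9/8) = 2*(y - 8)/(2*y + 3)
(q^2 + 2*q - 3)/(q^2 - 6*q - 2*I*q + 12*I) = (q^2 + 2*q - 3)/(q^2 - 6*q - 2*I*q + 12*I)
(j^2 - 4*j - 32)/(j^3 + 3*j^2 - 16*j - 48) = (j - 8)/(j^2 - j - 12)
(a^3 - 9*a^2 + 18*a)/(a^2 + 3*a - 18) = a*(a - 6)/(a + 6)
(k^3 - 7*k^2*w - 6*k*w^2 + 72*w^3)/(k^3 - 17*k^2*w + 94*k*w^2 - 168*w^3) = (-k - 3*w)/(-k + 7*w)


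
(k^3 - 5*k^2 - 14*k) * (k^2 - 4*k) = k^5 - 9*k^4 + 6*k^3 + 56*k^2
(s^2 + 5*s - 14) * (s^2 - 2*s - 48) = s^4 + 3*s^3 - 72*s^2 - 212*s + 672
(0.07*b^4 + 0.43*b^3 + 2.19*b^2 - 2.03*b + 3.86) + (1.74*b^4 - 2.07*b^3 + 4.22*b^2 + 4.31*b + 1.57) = 1.81*b^4 - 1.64*b^3 + 6.41*b^2 + 2.28*b + 5.43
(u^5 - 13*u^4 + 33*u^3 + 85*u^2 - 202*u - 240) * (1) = u^5 - 13*u^4 + 33*u^3 + 85*u^2 - 202*u - 240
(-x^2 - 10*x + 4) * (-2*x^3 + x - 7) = 2*x^5 + 20*x^4 - 9*x^3 - 3*x^2 + 74*x - 28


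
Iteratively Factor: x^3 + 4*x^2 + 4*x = (x)*(x^2 + 4*x + 4) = x*(x + 2)*(x + 2)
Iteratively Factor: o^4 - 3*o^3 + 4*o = (o - 2)*(o^3 - o^2 - 2*o) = (o - 2)^2*(o^2 + o) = o*(o - 2)^2*(o + 1)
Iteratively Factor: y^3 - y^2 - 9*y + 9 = (y - 1)*(y^2 - 9) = (y - 1)*(y + 3)*(y - 3)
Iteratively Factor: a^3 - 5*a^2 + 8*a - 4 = (a - 2)*(a^2 - 3*a + 2) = (a - 2)*(a - 1)*(a - 2)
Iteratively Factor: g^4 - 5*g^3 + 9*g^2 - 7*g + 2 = (g - 1)*(g^3 - 4*g^2 + 5*g - 2) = (g - 1)^2*(g^2 - 3*g + 2) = (g - 1)^3*(g - 2)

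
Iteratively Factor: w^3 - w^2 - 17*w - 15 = (w - 5)*(w^2 + 4*w + 3) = (w - 5)*(w + 1)*(w + 3)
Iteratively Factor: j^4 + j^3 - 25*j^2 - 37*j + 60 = (j - 1)*(j^3 + 2*j^2 - 23*j - 60) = (j - 1)*(j + 4)*(j^2 - 2*j - 15) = (j - 1)*(j + 3)*(j + 4)*(j - 5)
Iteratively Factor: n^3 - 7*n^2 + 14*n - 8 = (n - 1)*(n^2 - 6*n + 8) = (n - 4)*(n - 1)*(n - 2)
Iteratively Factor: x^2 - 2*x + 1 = (x - 1)*(x - 1)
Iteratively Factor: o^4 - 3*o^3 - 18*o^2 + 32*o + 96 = (o + 2)*(o^3 - 5*o^2 - 8*o + 48) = (o - 4)*(o + 2)*(o^2 - o - 12) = (o - 4)^2*(o + 2)*(o + 3)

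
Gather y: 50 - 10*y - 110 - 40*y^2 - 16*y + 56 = -40*y^2 - 26*y - 4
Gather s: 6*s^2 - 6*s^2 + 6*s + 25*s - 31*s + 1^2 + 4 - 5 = 0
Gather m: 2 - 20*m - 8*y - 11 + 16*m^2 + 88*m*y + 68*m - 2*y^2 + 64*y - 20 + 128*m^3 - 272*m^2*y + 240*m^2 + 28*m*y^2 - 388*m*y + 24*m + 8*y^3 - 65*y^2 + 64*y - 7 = 128*m^3 + m^2*(256 - 272*y) + m*(28*y^2 - 300*y + 72) + 8*y^3 - 67*y^2 + 120*y - 36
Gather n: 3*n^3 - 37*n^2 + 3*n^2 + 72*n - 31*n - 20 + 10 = 3*n^3 - 34*n^2 + 41*n - 10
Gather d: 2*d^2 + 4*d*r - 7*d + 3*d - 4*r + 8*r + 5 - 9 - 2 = 2*d^2 + d*(4*r - 4) + 4*r - 6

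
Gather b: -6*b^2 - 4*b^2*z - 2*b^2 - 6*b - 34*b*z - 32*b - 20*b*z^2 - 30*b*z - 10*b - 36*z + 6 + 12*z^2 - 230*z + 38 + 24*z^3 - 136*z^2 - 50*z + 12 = b^2*(-4*z - 8) + b*(-20*z^2 - 64*z - 48) + 24*z^3 - 124*z^2 - 316*z + 56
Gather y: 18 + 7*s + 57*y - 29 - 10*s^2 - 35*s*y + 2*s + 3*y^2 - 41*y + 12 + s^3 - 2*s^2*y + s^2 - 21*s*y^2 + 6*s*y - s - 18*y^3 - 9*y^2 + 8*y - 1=s^3 - 9*s^2 + 8*s - 18*y^3 + y^2*(-21*s - 6) + y*(-2*s^2 - 29*s + 24)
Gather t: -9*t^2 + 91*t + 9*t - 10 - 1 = -9*t^2 + 100*t - 11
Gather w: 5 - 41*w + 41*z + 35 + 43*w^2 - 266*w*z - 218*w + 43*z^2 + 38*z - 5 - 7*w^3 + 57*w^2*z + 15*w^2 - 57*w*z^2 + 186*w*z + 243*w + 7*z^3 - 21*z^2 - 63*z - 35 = -7*w^3 + w^2*(57*z + 58) + w*(-57*z^2 - 80*z - 16) + 7*z^3 + 22*z^2 + 16*z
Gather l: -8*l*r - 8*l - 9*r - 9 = l*(-8*r - 8) - 9*r - 9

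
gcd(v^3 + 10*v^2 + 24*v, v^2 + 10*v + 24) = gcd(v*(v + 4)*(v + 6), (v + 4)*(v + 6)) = v^2 + 10*v + 24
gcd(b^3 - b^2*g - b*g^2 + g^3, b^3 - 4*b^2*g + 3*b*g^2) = b - g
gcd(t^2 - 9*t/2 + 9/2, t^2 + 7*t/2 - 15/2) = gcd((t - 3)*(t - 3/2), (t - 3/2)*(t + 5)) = t - 3/2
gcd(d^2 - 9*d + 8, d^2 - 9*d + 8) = d^2 - 9*d + 8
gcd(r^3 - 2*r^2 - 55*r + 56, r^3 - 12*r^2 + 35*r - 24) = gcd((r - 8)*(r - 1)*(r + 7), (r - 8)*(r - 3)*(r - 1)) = r^2 - 9*r + 8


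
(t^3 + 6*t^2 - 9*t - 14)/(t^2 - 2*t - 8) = (-t^3 - 6*t^2 + 9*t + 14)/(-t^2 + 2*t + 8)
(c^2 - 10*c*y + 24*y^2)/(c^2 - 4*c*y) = (c - 6*y)/c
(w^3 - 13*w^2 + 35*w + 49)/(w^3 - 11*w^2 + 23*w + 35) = (w - 7)/(w - 5)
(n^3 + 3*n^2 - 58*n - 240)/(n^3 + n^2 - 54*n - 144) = (n + 5)/(n + 3)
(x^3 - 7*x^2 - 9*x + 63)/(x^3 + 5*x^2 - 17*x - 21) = (x^2 - 4*x - 21)/(x^2 + 8*x + 7)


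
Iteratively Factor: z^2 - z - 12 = (z - 4)*(z + 3)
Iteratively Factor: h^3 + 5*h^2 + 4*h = (h + 4)*(h^2 + h) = h*(h + 4)*(h + 1)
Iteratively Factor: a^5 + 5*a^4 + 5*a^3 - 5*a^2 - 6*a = (a + 2)*(a^4 + 3*a^3 - a^2 - 3*a) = (a + 2)*(a + 3)*(a^3 - a) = (a + 1)*(a + 2)*(a + 3)*(a^2 - a) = (a - 1)*(a + 1)*(a + 2)*(a + 3)*(a)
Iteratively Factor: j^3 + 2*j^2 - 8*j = (j - 2)*(j^2 + 4*j) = j*(j - 2)*(j + 4)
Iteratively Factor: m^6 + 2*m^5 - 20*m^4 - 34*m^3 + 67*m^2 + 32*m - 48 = (m + 1)*(m^5 + m^4 - 21*m^3 - 13*m^2 + 80*m - 48) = (m - 1)*(m + 1)*(m^4 + 2*m^3 - 19*m^2 - 32*m + 48) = (m - 4)*(m - 1)*(m + 1)*(m^3 + 6*m^2 + 5*m - 12) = (m - 4)*(m - 1)*(m + 1)*(m + 4)*(m^2 + 2*m - 3) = (m - 4)*(m - 1)^2*(m + 1)*(m + 4)*(m + 3)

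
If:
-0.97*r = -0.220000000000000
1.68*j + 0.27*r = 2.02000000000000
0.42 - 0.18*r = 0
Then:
No Solution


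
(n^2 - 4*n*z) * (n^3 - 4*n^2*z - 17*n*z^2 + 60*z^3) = n^5 - 8*n^4*z - n^3*z^2 + 128*n^2*z^3 - 240*n*z^4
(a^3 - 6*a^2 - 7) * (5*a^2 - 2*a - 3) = 5*a^5 - 32*a^4 + 9*a^3 - 17*a^2 + 14*a + 21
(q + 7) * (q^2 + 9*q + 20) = q^3 + 16*q^2 + 83*q + 140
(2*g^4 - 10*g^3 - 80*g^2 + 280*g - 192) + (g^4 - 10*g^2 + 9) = 3*g^4 - 10*g^3 - 90*g^2 + 280*g - 183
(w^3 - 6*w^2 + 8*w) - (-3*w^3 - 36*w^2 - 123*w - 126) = 4*w^3 + 30*w^2 + 131*w + 126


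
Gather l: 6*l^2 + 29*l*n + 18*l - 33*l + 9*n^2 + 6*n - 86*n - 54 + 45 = 6*l^2 + l*(29*n - 15) + 9*n^2 - 80*n - 9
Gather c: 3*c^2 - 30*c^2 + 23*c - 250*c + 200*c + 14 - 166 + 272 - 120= -27*c^2 - 27*c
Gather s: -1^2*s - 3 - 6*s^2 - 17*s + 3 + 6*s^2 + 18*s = 0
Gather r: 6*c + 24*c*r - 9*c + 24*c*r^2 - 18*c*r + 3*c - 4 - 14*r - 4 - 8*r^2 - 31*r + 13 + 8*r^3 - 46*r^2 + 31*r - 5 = 8*r^3 + r^2*(24*c - 54) + r*(6*c - 14)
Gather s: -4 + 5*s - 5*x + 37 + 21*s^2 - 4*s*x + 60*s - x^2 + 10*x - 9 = 21*s^2 + s*(65 - 4*x) - x^2 + 5*x + 24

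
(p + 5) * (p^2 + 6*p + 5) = p^3 + 11*p^2 + 35*p + 25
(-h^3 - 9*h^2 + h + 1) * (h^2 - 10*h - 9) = -h^5 + h^4 + 100*h^3 + 72*h^2 - 19*h - 9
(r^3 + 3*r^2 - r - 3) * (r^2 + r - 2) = r^5 + 4*r^4 - 10*r^2 - r + 6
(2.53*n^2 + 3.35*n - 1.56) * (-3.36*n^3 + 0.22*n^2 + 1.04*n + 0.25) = -8.5008*n^5 - 10.6994*n^4 + 8.6098*n^3 + 3.7733*n^2 - 0.7849*n - 0.39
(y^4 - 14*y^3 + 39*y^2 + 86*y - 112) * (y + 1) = y^5 - 13*y^4 + 25*y^3 + 125*y^2 - 26*y - 112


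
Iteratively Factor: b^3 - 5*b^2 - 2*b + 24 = (b - 4)*(b^2 - b - 6) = (b - 4)*(b - 3)*(b + 2)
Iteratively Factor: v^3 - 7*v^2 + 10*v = (v - 5)*(v^2 - 2*v) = (v - 5)*(v - 2)*(v)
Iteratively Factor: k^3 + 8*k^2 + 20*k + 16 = (k + 2)*(k^2 + 6*k + 8) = (k + 2)*(k + 4)*(k + 2)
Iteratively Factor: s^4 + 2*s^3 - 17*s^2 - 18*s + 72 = (s + 4)*(s^3 - 2*s^2 - 9*s + 18) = (s - 3)*(s + 4)*(s^2 + s - 6) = (s - 3)*(s - 2)*(s + 4)*(s + 3)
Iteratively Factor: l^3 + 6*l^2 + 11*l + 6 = (l + 1)*(l^2 + 5*l + 6) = (l + 1)*(l + 2)*(l + 3)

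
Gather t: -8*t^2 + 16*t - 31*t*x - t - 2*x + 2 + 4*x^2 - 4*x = -8*t^2 + t*(15 - 31*x) + 4*x^2 - 6*x + 2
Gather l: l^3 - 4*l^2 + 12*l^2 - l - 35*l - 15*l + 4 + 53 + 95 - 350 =l^3 + 8*l^2 - 51*l - 198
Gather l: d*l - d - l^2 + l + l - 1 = -d - l^2 + l*(d + 2) - 1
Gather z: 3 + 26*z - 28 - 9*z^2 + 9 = -9*z^2 + 26*z - 16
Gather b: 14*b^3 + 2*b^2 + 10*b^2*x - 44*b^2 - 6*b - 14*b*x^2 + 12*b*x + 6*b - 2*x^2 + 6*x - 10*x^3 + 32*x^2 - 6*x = 14*b^3 + b^2*(10*x - 42) + b*(-14*x^2 + 12*x) - 10*x^3 + 30*x^2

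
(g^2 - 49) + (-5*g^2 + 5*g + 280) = -4*g^2 + 5*g + 231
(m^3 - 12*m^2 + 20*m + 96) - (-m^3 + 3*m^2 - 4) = 2*m^3 - 15*m^2 + 20*m + 100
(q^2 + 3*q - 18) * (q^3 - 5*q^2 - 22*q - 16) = q^5 - 2*q^4 - 55*q^3 + 8*q^2 + 348*q + 288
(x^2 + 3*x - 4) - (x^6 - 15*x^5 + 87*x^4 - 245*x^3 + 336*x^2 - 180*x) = -x^6 + 15*x^5 - 87*x^4 + 245*x^3 - 335*x^2 + 183*x - 4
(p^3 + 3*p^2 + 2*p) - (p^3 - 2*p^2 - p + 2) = 5*p^2 + 3*p - 2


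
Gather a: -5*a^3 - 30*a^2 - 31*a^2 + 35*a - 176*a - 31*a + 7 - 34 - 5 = -5*a^3 - 61*a^2 - 172*a - 32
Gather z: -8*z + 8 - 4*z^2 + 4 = -4*z^2 - 8*z + 12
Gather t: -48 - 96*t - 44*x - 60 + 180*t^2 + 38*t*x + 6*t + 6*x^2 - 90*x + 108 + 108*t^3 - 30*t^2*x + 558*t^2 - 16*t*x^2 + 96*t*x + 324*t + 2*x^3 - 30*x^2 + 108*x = 108*t^3 + t^2*(738 - 30*x) + t*(-16*x^2 + 134*x + 234) + 2*x^3 - 24*x^2 - 26*x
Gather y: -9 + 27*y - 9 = 27*y - 18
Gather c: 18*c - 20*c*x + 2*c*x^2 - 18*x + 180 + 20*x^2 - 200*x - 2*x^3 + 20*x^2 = c*(2*x^2 - 20*x + 18) - 2*x^3 + 40*x^2 - 218*x + 180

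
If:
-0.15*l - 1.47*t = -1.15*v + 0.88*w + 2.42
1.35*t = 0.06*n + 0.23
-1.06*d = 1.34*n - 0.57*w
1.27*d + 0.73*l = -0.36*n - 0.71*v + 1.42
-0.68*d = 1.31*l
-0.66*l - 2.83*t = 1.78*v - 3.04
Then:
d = 0.64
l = -0.33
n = -0.85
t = 0.13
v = 1.62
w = -0.80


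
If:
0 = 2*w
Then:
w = 0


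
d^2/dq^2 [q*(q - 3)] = 2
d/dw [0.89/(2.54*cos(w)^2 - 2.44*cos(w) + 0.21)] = (4.5212*cos(w) - 2.1716)*sin(w)/(2.54*cos(w)^2 - 2.44*cos(w) + 0.21)^2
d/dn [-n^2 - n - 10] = -2*n - 1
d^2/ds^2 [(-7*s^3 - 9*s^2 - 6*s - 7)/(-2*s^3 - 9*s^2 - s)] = 2*(-90*s^6 + 30*s^5 + 438*s^4 + 1408*s^3 + 1743*s^2 + 189*s + 7)/(s^3*(8*s^6 + 108*s^5 + 498*s^4 + 837*s^3 + 249*s^2 + 27*s + 1))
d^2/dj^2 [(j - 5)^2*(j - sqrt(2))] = 6*j - 20 - 2*sqrt(2)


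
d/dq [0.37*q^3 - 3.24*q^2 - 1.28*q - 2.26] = 1.11*q^2 - 6.48*q - 1.28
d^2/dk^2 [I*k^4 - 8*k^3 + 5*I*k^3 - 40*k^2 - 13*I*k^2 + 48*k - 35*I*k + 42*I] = 12*I*k^2 + k*(-48 + 30*I) - 80 - 26*I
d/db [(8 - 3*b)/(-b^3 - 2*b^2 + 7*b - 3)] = (-6*b^3 + 18*b^2 + 32*b - 47)/(b^6 + 4*b^5 - 10*b^4 - 22*b^3 + 61*b^2 - 42*b + 9)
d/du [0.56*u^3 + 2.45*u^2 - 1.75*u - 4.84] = 1.68*u^2 + 4.9*u - 1.75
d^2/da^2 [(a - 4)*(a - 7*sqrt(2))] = 2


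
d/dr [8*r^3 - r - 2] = 24*r^2 - 1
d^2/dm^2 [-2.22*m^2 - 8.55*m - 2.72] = -4.44000000000000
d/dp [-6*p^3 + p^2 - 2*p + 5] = -18*p^2 + 2*p - 2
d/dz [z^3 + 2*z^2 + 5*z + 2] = 3*z^2 + 4*z + 5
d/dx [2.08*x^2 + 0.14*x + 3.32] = 4.16*x + 0.14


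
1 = 1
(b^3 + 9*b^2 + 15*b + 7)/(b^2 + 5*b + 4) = (b^2 + 8*b + 7)/(b + 4)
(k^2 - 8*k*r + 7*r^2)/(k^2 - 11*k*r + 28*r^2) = (-k + r)/(-k + 4*r)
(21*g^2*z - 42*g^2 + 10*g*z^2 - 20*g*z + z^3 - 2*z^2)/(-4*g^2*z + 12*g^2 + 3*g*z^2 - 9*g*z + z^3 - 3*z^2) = (-21*g^2*z + 42*g^2 - 10*g*z^2 + 20*g*z - z^3 + 2*z^2)/(4*g^2*z - 12*g^2 - 3*g*z^2 + 9*g*z - z^3 + 3*z^2)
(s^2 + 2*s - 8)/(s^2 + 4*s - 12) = (s + 4)/(s + 6)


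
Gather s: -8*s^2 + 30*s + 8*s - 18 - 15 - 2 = -8*s^2 + 38*s - 35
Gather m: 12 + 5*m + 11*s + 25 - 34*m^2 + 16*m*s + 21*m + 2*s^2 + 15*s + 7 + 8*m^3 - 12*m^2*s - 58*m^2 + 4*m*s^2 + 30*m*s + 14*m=8*m^3 + m^2*(-12*s - 92) + m*(4*s^2 + 46*s + 40) + 2*s^2 + 26*s + 44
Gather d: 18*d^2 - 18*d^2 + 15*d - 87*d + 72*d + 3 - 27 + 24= 0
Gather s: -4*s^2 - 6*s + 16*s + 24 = -4*s^2 + 10*s + 24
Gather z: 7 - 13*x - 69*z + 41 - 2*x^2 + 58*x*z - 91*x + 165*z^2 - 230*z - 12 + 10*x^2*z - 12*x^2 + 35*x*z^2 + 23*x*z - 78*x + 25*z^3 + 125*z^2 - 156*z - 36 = -14*x^2 - 182*x + 25*z^3 + z^2*(35*x + 290) + z*(10*x^2 + 81*x - 455)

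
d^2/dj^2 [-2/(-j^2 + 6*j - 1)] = 4*(-j^2 + 6*j + 4*(j - 3)^2 - 1)/(j^2 - 6*j + 1)^3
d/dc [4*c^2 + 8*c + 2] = 8*c + 8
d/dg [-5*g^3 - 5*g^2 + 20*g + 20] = -15*g^2 - 10*g + 20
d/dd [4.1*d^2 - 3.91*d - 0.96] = 8.2*d - 3.91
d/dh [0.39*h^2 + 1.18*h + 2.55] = 0.78*h + 1.18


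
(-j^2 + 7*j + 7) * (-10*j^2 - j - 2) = 10*j^4 - 69*j^3 - 75*j^2 - 21*j - 14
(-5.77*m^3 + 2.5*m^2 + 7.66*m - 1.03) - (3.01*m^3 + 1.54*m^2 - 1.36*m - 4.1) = -8.78*m^3 + 0.96*m^2 + 9.02*m + 3.07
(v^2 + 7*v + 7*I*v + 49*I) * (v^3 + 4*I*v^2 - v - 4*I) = v^5 + 7*v^4 + 11*I*v^4 - 29*v^3 + 77*I*v^3 - 203*v^2 - 11*I*v^2 + 28*v - 77*I*v + 196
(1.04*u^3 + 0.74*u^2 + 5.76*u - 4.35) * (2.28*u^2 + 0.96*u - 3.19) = 2.3712*u^5 + 2.6856*u^4 + 10.5256*u^3 - 6.749*u^2 - 22.5504*u + 13.8765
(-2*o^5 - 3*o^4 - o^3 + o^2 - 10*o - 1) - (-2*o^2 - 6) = -2*o^5 - 3*o^4 - o^3 + 3*o^2 - 10*o + 5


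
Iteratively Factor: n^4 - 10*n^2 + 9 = (n - 1)*(n^3 + n^2 - 9*n - 9) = (n - 3)*(n - 1)*(n^2 + 4*n + 3) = (n - 3)*(n - 1)*(n + 3)*(n + 1)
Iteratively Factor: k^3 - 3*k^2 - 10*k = (k + 2)*(k^2 - 5*k) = (k - 5)*(k + 2)*(k)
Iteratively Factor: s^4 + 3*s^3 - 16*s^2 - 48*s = (s + 3)*(s^3 - 16*s) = s*(s + 3)*(s^2 - 16) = s*(s - 4)*(s + 3)*(s + 4)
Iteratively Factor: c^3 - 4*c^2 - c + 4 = (c - 1)*(c^2 - 3*c - 4) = (c - 4)*(c - 1)*(c + 1)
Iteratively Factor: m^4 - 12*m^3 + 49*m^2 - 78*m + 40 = (m - 2)*(m^3 - 10*m^2 + 29*m - 20) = (m - 2)*(m - 1)*(m^2 - 9*m + 20) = (m - 4)*(m - 2)*(m - 1)*(m - 5)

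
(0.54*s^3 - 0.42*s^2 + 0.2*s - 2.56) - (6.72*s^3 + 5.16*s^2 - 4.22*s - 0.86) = -6.18*s^3 - 5.58*s^2 + 4.42*s - 1.7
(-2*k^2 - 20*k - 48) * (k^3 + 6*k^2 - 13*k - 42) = -2*k^5 - 32*k^4 - 142*k^3 + 56*k^2 + 1464*k + 2016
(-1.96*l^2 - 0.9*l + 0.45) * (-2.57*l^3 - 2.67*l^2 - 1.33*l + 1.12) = 5.0372*l^5 + 7.5462*l^4 + 3.8533*l^3 - 2.1997*l^2 - 1.6065*l + 0.504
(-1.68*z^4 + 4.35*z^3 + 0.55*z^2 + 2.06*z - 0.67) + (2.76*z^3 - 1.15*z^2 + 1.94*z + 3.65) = -1.68*z^4 + 7.11*z^3 - 0.6*z^2 + 4.0*z + 2.98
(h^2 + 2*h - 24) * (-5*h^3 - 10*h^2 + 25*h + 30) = -5*h^5 - 20*h^4 + 125*h^3 + 320*h^2 - 540*h - 720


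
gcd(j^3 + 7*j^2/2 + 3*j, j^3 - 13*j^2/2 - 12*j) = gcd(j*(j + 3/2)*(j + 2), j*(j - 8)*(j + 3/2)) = j^2 + 3*j/2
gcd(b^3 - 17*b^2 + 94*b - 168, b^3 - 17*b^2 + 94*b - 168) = b^3 - 17*b^2 + 94*b - 168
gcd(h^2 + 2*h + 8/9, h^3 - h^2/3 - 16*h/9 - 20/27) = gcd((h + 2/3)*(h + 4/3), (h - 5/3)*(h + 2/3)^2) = h + 2/3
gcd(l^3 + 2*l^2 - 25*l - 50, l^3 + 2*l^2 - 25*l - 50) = l^3 + 2*l^2 - 25*l - 50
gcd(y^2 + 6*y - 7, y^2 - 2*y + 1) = y - 1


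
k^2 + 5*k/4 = k*(k + 5/4)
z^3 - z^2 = z^2*(z - 1)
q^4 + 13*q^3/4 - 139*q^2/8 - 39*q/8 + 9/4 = (q - 3)*(q - 1/4)*(q + 1/2)*(q + 6)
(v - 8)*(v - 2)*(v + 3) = v^3 - 7*v^2 - 14*v + 48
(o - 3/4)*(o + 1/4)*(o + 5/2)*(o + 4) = o^4 + 6*o^3 + 105*o^2/16 - 199*o/32 - 15/8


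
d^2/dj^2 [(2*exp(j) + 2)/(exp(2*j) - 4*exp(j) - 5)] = 2*(exp(j) + 5)*exp(j)/(exp(3*j) - 15*exp(2*j) + 75*exp(j) - 125)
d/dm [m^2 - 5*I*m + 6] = 2*m - 5*I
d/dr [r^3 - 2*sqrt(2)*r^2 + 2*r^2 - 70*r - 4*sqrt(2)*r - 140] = 3*r^2 - 4*sqrt(2)*r + 4*r - 70 - 4*sqrt(2)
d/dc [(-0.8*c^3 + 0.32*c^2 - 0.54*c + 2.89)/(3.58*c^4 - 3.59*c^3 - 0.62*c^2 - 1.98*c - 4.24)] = (2.864*c^6 - 2.2912*c^5 + 7.4444*c^4 - 42.094*c^3 + 40.3329*c^2 + 0.87*c + 8.0118)/(12.8164*c^8 - 25.7044*c^7 + 8.4489*c^6 - 9.7252*c^5 - 15.7576*c^4 + 32.8984*c^3 + 9.178*c^2 + 16.7904*c + 17.9776)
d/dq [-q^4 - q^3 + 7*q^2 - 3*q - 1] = -4*q^3 - 3*q^2 + 14*q - 3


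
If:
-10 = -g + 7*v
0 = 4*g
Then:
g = 0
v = -10/7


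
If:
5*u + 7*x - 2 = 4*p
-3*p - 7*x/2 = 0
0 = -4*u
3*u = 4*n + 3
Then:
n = -3/4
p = -1/5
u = 0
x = 6/35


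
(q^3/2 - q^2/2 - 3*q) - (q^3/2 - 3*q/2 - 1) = -q^2/2 - 3*q/2 + 1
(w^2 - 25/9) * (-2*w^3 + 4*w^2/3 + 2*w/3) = -2*w^5 + 4*w^4/3 + 56*w^3/9 - 100*w^2/27 - 50*w/27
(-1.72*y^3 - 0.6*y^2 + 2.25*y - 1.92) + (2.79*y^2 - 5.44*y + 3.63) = -1.72*y^3 + 2.19*y^2 - 3.19*y + 1.71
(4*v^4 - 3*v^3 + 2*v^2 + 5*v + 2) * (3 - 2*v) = -8*v^5 + 18*v^4 - 13*v^3 - 4*v^2 + 11*v + 6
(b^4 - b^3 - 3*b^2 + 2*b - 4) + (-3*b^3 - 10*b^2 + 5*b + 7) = b^4 - 4*b^3 - 13*b^2 + 7*b + 3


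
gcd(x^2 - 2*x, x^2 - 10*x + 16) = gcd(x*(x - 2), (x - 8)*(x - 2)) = x - 2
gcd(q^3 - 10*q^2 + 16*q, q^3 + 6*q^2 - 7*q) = q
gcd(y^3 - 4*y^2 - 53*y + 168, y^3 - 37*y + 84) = y^2 + 4*y - 21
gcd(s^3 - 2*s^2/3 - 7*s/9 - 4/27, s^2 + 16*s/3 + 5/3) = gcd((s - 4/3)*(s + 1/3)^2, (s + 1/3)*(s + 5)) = s + 1/3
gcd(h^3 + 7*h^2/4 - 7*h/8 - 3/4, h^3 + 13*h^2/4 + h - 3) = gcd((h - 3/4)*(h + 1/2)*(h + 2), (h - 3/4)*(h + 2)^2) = h^2 + 5*h/4 - 3/2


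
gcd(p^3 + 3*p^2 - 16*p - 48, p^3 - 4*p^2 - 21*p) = p + 3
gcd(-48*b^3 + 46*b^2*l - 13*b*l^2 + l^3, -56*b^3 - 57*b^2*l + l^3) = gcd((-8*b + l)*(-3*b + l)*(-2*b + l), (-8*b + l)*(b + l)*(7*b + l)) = 8*b - l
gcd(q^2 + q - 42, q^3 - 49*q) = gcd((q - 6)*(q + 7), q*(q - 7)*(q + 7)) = q + 7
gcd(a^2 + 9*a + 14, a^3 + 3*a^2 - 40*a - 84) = a^2 + 9*a + 14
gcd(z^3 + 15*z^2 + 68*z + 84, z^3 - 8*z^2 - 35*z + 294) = z + 6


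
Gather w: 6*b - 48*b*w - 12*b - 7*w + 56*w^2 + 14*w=-6*b + 56*w^2 + w*(7 - 48*b)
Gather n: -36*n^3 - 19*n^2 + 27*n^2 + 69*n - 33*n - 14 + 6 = -36*n^3 + 8*n^2 + 36*n - 8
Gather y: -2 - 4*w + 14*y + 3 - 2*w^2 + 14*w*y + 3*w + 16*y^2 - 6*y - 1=-2*w^2 - w + 16*y^2 + y*(14*w + 8)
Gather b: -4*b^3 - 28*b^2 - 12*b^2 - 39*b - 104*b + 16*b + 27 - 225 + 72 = -4*b^3 - 40*b^2 - 127*b - 126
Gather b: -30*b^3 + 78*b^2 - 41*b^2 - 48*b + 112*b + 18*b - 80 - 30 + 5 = -30*b^3 + 37*b^2 + 82*b - 105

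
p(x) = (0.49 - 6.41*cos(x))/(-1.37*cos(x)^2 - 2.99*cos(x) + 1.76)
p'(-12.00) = 2.65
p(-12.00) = 2.83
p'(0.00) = 0.00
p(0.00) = 2.28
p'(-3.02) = -0.21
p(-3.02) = 2.03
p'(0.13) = 0.34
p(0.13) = 2.30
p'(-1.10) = -660.90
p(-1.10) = -19.84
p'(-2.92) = -0.38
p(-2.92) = 2.00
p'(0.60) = 3.08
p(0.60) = 2.93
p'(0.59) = 2.94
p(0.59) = 2.90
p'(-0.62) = -3.38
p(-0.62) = 2.99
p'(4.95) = -10.10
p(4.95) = -1.04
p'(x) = (0.49 - 6.41*cos(x))*(-2.74*sin(x)*cos(x) - 2.99*sin(x))/(-1.37*cos(x)^2 - 2.99*cos(x) + 1.76)^2 + 6.41*sin(x)/(-1.37*cos(x)^2 - 2.99*cos(x) + 1.76)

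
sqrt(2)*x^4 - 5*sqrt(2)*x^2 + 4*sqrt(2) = (x - 2)*(x - 1)*(x + 2)*(sqrt(2)*x + sqrt(2))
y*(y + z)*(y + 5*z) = y^3 + 6*y^2*z + 5*y*z^2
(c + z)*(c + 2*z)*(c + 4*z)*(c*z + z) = c^4*z + 7*c^3*z^2 + c^3*z + 14*c^2*z^3 + 7*c^2*z^2 + 8*c*z^4 + 14*c*z^3 + 8*z^4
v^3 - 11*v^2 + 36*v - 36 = (v - 6)*(v - 3)*(v - 2)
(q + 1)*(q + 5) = q^2 + 6*q + 5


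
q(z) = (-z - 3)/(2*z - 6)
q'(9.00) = 0.08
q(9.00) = -1.00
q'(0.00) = 0.33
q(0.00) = 0.50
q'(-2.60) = 0.10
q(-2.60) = 0.04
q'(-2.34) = 0.11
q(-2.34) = 0.06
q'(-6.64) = 0.03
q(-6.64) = -0.19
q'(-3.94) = 0.06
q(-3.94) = -0.07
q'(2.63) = 21.91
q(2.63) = 7.61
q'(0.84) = 0.64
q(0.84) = 0.89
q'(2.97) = 3333.33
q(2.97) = 99.50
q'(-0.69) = 0.22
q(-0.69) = 0.31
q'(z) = -2*(-z - 3)/(2*z - 6)^2 - 1/(2*z - 6)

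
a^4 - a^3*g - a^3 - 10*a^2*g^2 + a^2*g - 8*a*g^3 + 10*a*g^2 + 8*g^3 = (a - 1)*(a - 4*g)*(a + g)*(a + 2*g)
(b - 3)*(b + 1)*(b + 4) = b^3 + 2*b^2 - 11*b - 12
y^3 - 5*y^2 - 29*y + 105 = (y - 7)*(y - 3)*(y + 5)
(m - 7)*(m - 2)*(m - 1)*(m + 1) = m^4 - 9*m^3 + 13*m^2 + 9*m - 14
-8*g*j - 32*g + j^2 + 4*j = (-8*g + j)*(j + 4)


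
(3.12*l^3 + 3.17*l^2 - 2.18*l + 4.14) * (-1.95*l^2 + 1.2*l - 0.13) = -6.084*l^5 - 2.4375*l^4 + 7.6494*l^3 - 11.1011*l^2 + 5.2514*l - 0.5382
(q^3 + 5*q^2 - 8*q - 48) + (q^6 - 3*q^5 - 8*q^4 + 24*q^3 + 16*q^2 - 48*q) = q^6 - 3*q^5 - 8*q^4 + 25*q^3 + 21*q^2 - 56*q - 48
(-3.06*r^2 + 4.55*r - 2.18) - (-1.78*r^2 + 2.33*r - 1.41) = -1.28*r^2 + 2.22*r - 0.77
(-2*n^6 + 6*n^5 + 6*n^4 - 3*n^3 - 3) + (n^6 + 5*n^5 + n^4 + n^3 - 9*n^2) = -n^6 + 11*n^5 + 7*n^4 - 2*n^3 - 9*n^2 - 3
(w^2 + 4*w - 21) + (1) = w^2 + 4*w - 20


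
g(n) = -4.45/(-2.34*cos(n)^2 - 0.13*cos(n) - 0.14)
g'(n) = -4.45*(-4.68*sin(n)*cos(n) - 0.13*sin(n))/(-2.34*cos(n)^2 - 0.13*cos(n) - 0.14)^2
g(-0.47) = 2.10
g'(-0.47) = -1.94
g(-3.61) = 2.36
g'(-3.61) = -2.28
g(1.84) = 16.42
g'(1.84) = -65.14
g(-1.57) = 31.76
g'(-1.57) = -30.32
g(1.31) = 13.52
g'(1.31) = 53.07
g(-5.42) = 3.67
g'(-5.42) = 7.29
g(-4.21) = 7.18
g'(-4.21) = -21.55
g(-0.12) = 1.73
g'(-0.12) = -0.38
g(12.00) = 2.32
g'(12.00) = -2.65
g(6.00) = 1.84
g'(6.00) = -0.98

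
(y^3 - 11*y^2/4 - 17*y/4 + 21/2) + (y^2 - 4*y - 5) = y^3 - 7*y^2/4 - 33*y/4 + 11/2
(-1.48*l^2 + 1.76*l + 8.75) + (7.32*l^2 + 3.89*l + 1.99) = 5.84*l^2 + 5.65*l + 10.74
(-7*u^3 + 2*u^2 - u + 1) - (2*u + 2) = -7*u^3 + 2*u^2 - 3*u - 1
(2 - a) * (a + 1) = -a^2 + a + 2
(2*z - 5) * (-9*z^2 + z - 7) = -18*z^3 + 47*z^2 - 19*z + 35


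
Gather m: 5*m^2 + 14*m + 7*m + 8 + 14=5*m^2 + 21*m + 22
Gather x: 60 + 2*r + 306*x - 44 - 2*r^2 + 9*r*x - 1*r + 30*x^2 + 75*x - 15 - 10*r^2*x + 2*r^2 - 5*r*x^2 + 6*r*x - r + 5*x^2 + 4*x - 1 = x^2*(35 - 5*r) + x*(-10*r^2 + 15*r + 385)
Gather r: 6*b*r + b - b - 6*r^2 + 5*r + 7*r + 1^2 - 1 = -6*r^2 + r*(6*b + 12)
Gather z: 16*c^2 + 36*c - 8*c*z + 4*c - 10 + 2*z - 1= 16*c^2 + 40*c + z*(2 - 8*c) - 11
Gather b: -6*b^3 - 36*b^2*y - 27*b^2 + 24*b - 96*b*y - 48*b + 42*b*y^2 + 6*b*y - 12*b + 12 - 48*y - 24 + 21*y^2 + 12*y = -6*b^3 + b^2*(-36*y - 27) + b*(42*y^2 - 90*y - 36) + 21*y^2 - 36*y - 12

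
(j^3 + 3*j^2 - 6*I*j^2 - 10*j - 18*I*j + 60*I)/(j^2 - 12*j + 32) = (j^3 + j^2*(3 - 6*I) + j*(-10 - 18*I) + 60*I)/(j^2 - 12*j + 32)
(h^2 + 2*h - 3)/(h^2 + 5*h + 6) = (h - 1)/(h + 2)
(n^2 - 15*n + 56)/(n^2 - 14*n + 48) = (n - 7)/(n - 6)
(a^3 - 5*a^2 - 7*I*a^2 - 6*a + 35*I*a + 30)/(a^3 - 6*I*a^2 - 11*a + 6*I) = (a^2 - a*(5 + 6*I) + 30*I)/(a^2 - 5*I*a - 6)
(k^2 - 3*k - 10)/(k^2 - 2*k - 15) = (k + 2)/(k + 3)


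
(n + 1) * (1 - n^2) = -n^3 - n^2 + n + 1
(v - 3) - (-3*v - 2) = 4*v - 1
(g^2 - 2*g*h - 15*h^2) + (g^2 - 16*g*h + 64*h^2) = 2*g^2 - 18*g*h + 49*h^2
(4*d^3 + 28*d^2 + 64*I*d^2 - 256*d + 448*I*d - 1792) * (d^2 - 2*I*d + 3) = 4*d^5 + 28*d^4 + 56*I*d^4 - 116*d^3 + 392*I*d^3 - 812*d^2 + 704*I*d^2 - 768*d + 4928*I*d - 5376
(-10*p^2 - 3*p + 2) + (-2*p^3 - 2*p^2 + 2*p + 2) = -2*p^3 - 12*p^2 - p + 4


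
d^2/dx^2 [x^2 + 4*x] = 2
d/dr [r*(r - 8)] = 2*r - 8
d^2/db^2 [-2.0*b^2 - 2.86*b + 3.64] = -4.00000000000000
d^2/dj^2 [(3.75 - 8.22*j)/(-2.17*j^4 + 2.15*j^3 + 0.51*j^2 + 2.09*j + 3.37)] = (464.485896*j^7 - 966.77406*j^6 + 698.268006*j^5 + 144.450126*j^4 + 1134.883164*j^3 - 1150.73262*j^2 + 54.274716*j - 135.662352)/(10.218313*j^12 - 30.372405*j^11 + 22.887858*j^10 - 25.186748*j^9 + 5.519217*j^8 + 77.553708*j^7 - 9.802431*j^6 + 39.727464*j^5 - 26.237955*j^4 - 103.933832*j^3 - 61.537548*j^2 - 71.207763*j - 38.272753)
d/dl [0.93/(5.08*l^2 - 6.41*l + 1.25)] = (5.9613 - 9.4488*l)/(5.08*l^2 - 6.41*l + 1.25)^2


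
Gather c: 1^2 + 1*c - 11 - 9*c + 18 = 8 - 8*c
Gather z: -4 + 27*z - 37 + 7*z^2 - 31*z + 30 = 7*z^2 - 4*z - 11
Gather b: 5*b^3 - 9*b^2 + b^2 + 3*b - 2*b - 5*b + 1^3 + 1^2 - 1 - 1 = 5*b^3 - 8*b^2 - 4*b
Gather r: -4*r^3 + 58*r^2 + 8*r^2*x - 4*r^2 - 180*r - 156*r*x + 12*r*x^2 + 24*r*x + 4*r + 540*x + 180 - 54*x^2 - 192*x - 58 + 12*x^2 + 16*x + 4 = -4*r^3 + r^2*(8*x + 54) + r*(12*x^2 - 132*x - 176) - 42*x^2 + 364*x + 126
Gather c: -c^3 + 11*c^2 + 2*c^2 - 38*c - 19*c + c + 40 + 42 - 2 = -c^3 + 13*c^2 - 56*c + 80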